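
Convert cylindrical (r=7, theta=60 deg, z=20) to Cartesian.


x = 7 * cos(60) = 3.5
y = 7 * sin(60) = 6.0622
z = 20

(3.5, 6.0622, 20)


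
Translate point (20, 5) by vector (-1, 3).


Translation: (x+dx, y+dy) = (20+-1, 5+3) = (19, 8)

(19, 8)


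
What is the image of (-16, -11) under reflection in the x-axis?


Reflection across x-axis: (x, y) -> (x, -y)
(-16, -11) -> (-16, 11)

(-16, 11)


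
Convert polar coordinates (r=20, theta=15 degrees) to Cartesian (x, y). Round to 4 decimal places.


x = 20 * cos(15) = 19.3185
y = 20 * sin(15) = 5.1764

(19.3185, 5.1764)


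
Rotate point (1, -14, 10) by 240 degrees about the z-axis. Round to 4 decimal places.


x' = 1*cos(240) - -14*sin(240) = -12.6244
y' = 1*sin(240) + -14*cos(240) = 6.134
z' = 10

(-12.6244, 6.134, 10)


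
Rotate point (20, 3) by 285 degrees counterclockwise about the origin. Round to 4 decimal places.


x' = 20*cos(285) - 3*sin(285) = 8.0742
y' = 20*sin(285) + 3*cos(285) = -18.5421

(8.0742, -18.5421)


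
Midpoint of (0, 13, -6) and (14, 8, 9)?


Midpoint = ((0+14)/2, (13+8)/2, (-6+9)/2) = (7, 10.5, 1.5)

(7, 10.5, 1.5)


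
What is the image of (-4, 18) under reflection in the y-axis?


Reflection across y-axis: (x, y) -> (-x, y)
(-4, 18) -> (4, 18)

(4, 18)


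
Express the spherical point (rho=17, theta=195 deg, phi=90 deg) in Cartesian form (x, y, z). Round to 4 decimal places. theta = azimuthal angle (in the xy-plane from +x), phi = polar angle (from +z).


x = 17 * sin(90) * cos(195) = -16.4207
y = 17 * sin(90) * sin(195) = -4.3999
z = 17 * cos(90) = 0

(-16.4207, -4.3999, 0)


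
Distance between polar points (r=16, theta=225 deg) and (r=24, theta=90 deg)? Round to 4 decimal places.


d = sqrt(r1^2 + r2^2 - 2*r1*r2*cos(t2-t1))
d = sqrt(16^2 + 24^2 - 2*16*24*cos(90-225)) = 37.0818

37.0818


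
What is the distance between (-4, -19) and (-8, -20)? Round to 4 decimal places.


d = sqrt((-8--4)^2 + (-20--19)^2) = 4.1231

4.1231


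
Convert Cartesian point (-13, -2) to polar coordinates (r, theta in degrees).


r = sqrt((-13)^2 + (-2)^2) = 13.1529
theta = atan2(-2, -13) = 188.7462 degrees

r = 13.1529, theta = 188.7462 degrees


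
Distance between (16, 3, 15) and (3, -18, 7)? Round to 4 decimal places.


d = sqrt((3-16)^2 + (-18-3)^2 + (7-15)^2) = 25.9615

25.9615


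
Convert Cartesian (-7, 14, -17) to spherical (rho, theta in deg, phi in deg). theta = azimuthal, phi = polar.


rho = sqrt((-7)^2 + 14^2 + (-17)^2) = 23.1084
theta = atan2(14, -7) = 116.5651 deg
phi = acos(-17/23.1084) = 137.3632 deg

rho = 23.1084, theta = 116.5651 deg, phi = 137.3632 deg


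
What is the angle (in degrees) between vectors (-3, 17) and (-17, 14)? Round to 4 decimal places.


dot = -3*-17 + 17*14 = 289
|u| = 17.2627, |v| = 22.0227
cos(angle) = 0.7602
angle = 40.5196 degrees

40.5196 degrees


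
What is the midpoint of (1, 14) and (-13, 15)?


Midpoint = ((1+-13)/2, (14+15)/2) = (-6, 14.5)

(-6, 14.5)


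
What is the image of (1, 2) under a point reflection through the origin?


Reflection through origin: (x, y) -> (-x, -y)
(1, 2) -> (-1, -2)

(-1, -2)


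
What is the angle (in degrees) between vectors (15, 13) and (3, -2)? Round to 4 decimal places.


dot = 15*3 + 13*-2 = 19
|u| = 19.8494, |v| = 3.6056
cos(angle) = 0.2655
angle = 74.6045 degrees

74.6045 degrees


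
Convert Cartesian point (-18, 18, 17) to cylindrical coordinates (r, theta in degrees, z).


r = sqrt((-18)^2 + 18^2) = 25.4558
theta = atan2(18, -18) = 135 deg
z = 17

r = 25.4558, theta = 135 deg, z = 17


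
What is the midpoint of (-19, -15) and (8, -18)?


Midpoint = ((-19+8)/2, (-15+-18)/2) = (-5.5, -16.5)

(-5.5, -16.5)


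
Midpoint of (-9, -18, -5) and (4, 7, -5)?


Midpoint = ((-9+4)/2, (-18+7)/2, (-5+-5)/2) = (-2.5, -5.5, -5)

(-2.5, -5.5, -5)


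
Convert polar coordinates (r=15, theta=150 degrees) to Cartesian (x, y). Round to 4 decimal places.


x = 15 * cos(150) = -12.9904
y = 15 * sin(150) = 7.5

(-12.9904, 7.5)


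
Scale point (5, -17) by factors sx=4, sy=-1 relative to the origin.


Scaling: (x*sx, y*sy) = (5*4, -17*-1) = (20, 17)

(20, 17)


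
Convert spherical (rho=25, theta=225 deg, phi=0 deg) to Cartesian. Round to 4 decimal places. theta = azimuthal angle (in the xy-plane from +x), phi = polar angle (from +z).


x = 25 * sin(0) * cos(225) = 0
y = 25 * sin(0) * sin(225) = 0
z = 25 * cos(0) = 25

(0, 0, 25)


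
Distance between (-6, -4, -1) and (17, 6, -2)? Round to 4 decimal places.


d = sqrt((17--6)^2 + (6--4)^2 + (-2--1)^2) = 25.0998

25.0998


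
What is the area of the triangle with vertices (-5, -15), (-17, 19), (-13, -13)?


Area = |x1(y2-y3) + x2(y3-y1) + x3(y1-y2)| / 2
= |-5*(19--13) + -17*(-13--15) + -13*(-15-19)| / 2
= 124

124


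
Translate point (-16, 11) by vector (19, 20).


Translation: (x+dx, y+dy) = (-16+19, 11+20) = (3, 31)

(3, 31)


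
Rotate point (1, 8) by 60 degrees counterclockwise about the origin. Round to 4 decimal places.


x' = 1*cos(60) - 8*sin(60) = -6.4282
y' = 1*sin(60) + 8*cos(60) = 4.866

(-6.4282, 4.866)


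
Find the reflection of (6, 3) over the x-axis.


Reflection across x-axis: (x, y) -> (x, -y)
(6, 3) -> (6, -3)

(6, -3)


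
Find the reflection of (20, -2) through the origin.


Reflection through origin: (x, y) -> (-x, -y)
(20, -2) -> (-20, 2)

(-20, 2)


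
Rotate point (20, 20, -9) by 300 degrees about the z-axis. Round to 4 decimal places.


x' = 20*cos(300) - 20*sin(300) = 27.3205
y' = 20*sin(300) + 20*cos(300) = -7.3205
z' = -9

(27.3205, -7.3205, -9)


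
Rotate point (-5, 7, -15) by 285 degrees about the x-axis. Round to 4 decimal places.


x' = -5
y' = 7*cos(285) - -15*sin(285) = -12.6772
z' = 7*sin(285) + -15*cos(285) = -10.6438

(-5, -12.6772, -10.6438)


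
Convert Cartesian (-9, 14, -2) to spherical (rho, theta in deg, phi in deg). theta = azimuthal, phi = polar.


rho = sqrt((-9)^2 + 14^2 + (-2)^2) = 16.7631
theta = atan2(14, -9) = 122.7352 deg
phi = acos(-2/16.7631) = 96.8523 deg

rho = 16.7631, theta = 122.7352 deg, phi = 96.8523 deg


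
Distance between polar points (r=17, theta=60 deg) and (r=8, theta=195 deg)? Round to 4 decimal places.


d = sqrt(r1^2 + r2^2 - 2*r1*r2*cos(t2-t1))
d = sqrt(17^2 + 8^2 - 2*17*8*cos(195-60)) = 23.3524

23.3524


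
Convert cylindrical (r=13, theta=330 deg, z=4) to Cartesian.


x = 13 * cos(330) = 11.2583
y = 13 * sin(330) = -6.5
z = 4

(11.2583, -6.5, 4)


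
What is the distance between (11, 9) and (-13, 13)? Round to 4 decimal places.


d = sqrt((-13-11)^2 + (13-9)^2) = 24.3311

24.3311


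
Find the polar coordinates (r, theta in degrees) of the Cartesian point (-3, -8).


r = sqrt((-3)^2 + (-8)^2) = 8.544
theta = atan2(-8, -3) = 249.444 degrees

r = 8.544, theta = 249.444 degrees


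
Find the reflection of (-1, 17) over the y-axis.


Reflection across y-axis: (x, y) -> (-x, y)
(-1, 17) -> (1, 17)

(1, 17)


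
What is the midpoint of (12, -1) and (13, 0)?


Midpoint = ((12+13)/2, (-1+0)/2) = (12.5, -0.5)

(12.5, -0.5)


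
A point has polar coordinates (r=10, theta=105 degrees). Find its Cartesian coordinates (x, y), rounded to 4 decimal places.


x = 10 * cos(105) = -2.5882
y = 10 * sin(105) = 9.6593

(-2.5882, 9.6593)


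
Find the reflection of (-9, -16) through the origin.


Reflection through origin: (x, y) -> (-x, -y)
(-9, -16) -> (9, 16)

(9, 16)


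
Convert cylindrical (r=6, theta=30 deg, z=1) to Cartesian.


x = 6 * cos(30) = 5.1962
y = 6 * sin(30) = 3
z = 1

(5.1962, 3, 1)


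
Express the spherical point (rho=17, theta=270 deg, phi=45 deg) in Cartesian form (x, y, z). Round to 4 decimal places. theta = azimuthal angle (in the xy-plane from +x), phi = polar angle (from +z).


x = 17 * sin(45) * cos(270) = 0
y = 17 * sin(45) * sin(270) = -12.0208
z = 17 * cos(45) = 12.0208

(0, -12.0208, 12.0208)


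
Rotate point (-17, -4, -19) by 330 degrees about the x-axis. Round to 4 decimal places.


x' = -17
y' = -4*cos(330) - -19*sin(330) = -12.9641
z' = -4*sin(330) + -19*cos(330) = -14.4545

(-17, -12.9641, -14.4545)


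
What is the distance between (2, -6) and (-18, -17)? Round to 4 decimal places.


d = sqrt((-18-2)^2 + (-17--6)^2) = 22.8254

22.8254


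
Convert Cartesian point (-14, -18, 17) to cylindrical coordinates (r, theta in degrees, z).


r = sqrt((-14)^2 + (-18)^2) = 22.8035
theta = atan2(-18, -14) = 232.125 deg
z = 17

r = 22.8035, theta = 232.125 deg, z = 17


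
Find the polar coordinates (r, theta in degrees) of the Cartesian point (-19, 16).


r = sqrt((-19)^2 + 16^2) = 24.8395
theta = atan2(16, -19) = 139.8991 degrees

r = 24.8395, theta = 139.8991 degrees


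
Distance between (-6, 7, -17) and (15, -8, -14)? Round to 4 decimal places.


d = sqrt((15--6)^2 + (-8-7)^2 + (-14--17)^2) = 25.9808

25.9808


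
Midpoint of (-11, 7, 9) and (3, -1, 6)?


Midpoint = ((-11+3)/2, (7+-1)/2, (9+6)/2) = (-4, 3, 7.5)

(-4, 3, 7.5)


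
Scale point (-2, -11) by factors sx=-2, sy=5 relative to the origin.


Scaling: (x*sx, y*sy) = (-2*-2, -11*5) = (4, -55)

(4, -55)


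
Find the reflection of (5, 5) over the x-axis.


Reflection across x-axis: (x, y) -> (x, -y)
(5, 5) -> (5, -5)

(5, -5)


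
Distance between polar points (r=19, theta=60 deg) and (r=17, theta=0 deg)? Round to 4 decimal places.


d = sqrt(r1^2 + r2^2 - 2*r1*r2*cos(t2-t1))
d = sqrt(19^2 + 17^2 - 2*19*17*cos(0-60)) = 18.0831

18.0831


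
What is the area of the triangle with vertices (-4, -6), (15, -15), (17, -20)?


Area = |x1(y2-y3) + x2(y3-y1) + x3(y1-y2)| / 2
= |-4*(-15--20) + 15*(-20--6) + 17*(-6--15)| / 2
= 38.5

38.5


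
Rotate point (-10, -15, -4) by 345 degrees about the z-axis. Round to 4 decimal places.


x' = -10*cos(345) - -15*sin(345) = -13.5415
y' = -10*sin(345) + -15*cos(345) = -11.9007
z' = -4

(-13.5415, -11.9007, -4)


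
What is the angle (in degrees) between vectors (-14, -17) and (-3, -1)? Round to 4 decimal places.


dot = -14*-3 + -17*-1 = 59
|u| = 22.0227, |v| = 3.1623
cos(angle) = 0.8472
angle = 32.0926 degrees

32.0926 degrees


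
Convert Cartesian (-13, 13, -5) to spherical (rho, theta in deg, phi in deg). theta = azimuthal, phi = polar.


rho = sqrt((-13)^2 + 13^2 + (-5)^2) = 19.0526
theta = atan2(13, -13) = 135 deg
phi = acos(-5/19.0526) = 105.2144 deg

rho = 19.0526, theta = 135 deg, phi = 105.2144 deg


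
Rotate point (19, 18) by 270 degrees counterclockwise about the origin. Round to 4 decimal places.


x' = 19*cos(270) - 18*sin(270) = 18
y' = 19*sin(270) + 18*cos(270) = -19

(18, -19)


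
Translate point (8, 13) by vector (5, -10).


Translation: (x+dx, y+dy) = (8+5, 13+-10) = (13, 3)

(13, 3)


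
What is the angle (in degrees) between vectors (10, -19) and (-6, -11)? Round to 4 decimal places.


dot = 10*-6 + -19*-11 = 149
|u| = 21.4709, |v| = 12.53
cos(angle) = 0.5538
angle = 56.369 degrees

56.369 degrees


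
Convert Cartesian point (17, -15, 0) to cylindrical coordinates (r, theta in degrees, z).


r = sqrt(17^2 + (-15)^2) = 22.6716
theta = atan2(-15, 17) = 318.5763 deg
z = 0

r = 22.6716, theta = 318.5763 deg, z = 0


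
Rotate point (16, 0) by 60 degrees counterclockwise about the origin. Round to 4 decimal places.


x' = 16*cos(60) - 0*sin(60) = 8
y' = 16*sin(60) + 0*cos(60) = 13.8564

(8, 13.8564)


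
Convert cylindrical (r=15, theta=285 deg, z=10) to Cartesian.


x = 15 * cos(285) = 3.8823
y = 15 * sin(285) = -14.4889
z = 10

(3.8823, -14.4889, 10)


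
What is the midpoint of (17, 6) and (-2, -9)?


Midpoint = ((17+-2)/2, (6+-9)/2) = (7.5, -1.5)

(7.5, -1.5)


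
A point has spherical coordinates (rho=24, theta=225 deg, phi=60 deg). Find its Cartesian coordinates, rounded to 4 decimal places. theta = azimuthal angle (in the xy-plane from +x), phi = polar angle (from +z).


x = 24 * sin(60) * cos(225) = -14.6969
y = 24 * sin(60) * sin(225) = -14.6969
z = 24 * cos(60) = 12

(-14.6969, -14.6969, 12)


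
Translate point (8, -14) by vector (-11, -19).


Translation: (x+dx, y+dy) = (8+-11, -14+-19) = (-3, -33)

(-3, -33)


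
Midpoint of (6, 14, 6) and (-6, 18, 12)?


Midpoint = ((6+-6)/2, (14+18)/2, (6+12)/2) = (0, 16, 9)

(0, 16, 9)


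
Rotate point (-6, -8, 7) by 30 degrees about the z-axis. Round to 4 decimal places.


x' = -6*cos(30) - -8*sin(30) = -1.1962
y' = -6*sin(30) + -8*cos(30) = -9.9282
z' = 7

(-1.1962, -9.9282, 7)


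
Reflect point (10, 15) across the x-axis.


Reflection across x-axis: (x, y) -> (x, -y)
(10, 15) -> (10, -15)

(10, -15)


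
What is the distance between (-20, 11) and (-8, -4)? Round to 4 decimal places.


d = sqrt((-8--20)^2 + (-4-11)^2) = 19.2094

19.2094


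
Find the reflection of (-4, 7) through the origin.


Reflection through origin: (x, y) -> (-x, -y)
(-4, 7) -> (4, -7)

(4, -7)


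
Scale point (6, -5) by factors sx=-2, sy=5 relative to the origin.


Scaling: (x*sx, y*sy) = (6*-2, -5*5) = (-12, -25)

(-12, -25)


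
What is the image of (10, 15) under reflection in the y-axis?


Reflection across y-axis: (x, y) -> (-x, y)
(10, 15) -> (-10, 15)

(-10, 15)


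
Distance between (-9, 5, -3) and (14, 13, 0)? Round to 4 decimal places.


d = sqrt((14--9)^2 + (13-5)^2 + (0--3)^2) = 24.5357

24.5357


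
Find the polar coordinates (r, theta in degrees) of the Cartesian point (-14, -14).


r = sqrt((-14)^2 + (-14)^2) = 19.799
theta = atan2(-14, -14) = 225 degrees

r = 19.799, theta = 225 degrees


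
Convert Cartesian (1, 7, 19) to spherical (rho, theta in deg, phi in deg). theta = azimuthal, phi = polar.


rho = sqrt(1^2 + 7^2 + 19^2) = 20.2731
theta = atan2(7, 1) = 81.8699 deg
phi = acos(19/20.2731) = 20.4133 deg

rho = 20.2731, theta = 81.8699 deg, phi = 20.4133 deg


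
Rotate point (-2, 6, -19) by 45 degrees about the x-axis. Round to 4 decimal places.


x' = -2
y' = 6*cos(45) - -19*sin(45) = 17.6777
z' = 6*sin(45) + -19*cos(45) = -9.1924

(-2, 17.6777, -9.1924)


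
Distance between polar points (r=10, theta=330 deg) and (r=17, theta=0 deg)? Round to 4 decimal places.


d = sqrt(r1^2 + r2^2 - 2*r1*r2*cos(t2-t1))
d = sqrt(10^2 + 17^2 - 2*10*17*cos(0-330)) = 9.7238

9.7238


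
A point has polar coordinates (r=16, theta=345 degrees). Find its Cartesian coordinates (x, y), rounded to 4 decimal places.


x = 16 * cos(345) = 15.4548
y = 16 * sin(345) = -4.1411

(15.4548, -4.1411)


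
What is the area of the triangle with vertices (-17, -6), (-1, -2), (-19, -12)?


Area = |x1(y2-y3) + x2(y3-y1) + x3(y1-y2)| / 2
= |-17*(-2--12) + -1*(-12--6) + -19*(-6--2)| / 2
= 44

44


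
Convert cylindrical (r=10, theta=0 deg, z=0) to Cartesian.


x = 10 * cos(0) = 10
y = 10 * sin(0) = 0
z = 0

(10, 0, 0)


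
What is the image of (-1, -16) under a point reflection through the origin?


Reflection through origin: (x, y) -> (-x, -y)
(-1, -16) -> (1, 16)

(1, 16)


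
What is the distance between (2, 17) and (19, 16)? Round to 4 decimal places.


d = sqrt((19-2)^2 + (16-17)^2) = 17.0294

17.0294


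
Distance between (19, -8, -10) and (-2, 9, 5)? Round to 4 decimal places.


d = sqrt((-2-19)^2 + (9--8)^2 + (5--10)^2) = 30.9031

30.9031


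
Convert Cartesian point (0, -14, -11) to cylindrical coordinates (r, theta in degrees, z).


r = sqrt(0^2 + (-14)^2) = 14
theta = atan2(-14, 0) = 270 deg
z = -11

r = 14, theta = 270 deg, z = -11


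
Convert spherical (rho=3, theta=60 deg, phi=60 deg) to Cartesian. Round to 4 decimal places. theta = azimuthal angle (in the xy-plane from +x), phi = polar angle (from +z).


x = 3 * sin(60) * cos(60) = 1.299
y = 3 * sin(60) * sin(60) = 2.25
z = 3 * cos(60) = 1.5

(1.299, 2.25, 1.5)


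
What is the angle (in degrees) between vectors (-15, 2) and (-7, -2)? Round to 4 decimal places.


dot = -15*-7 + 2*-2 = 101
|u| = 15.1327, |v| = 7.2801
cos(angle) = 0.9168
angle = 23.54 degrees

23.54 degrees


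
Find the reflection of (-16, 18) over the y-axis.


Reflection across y-axis: (x, y) -> (-x, y)
(-16, 18) -> (16, 18)

(16, 18)


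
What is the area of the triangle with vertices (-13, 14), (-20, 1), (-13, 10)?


Area = |x1(y2-y3) + x2(y3-y1) + x3(y1-y2)| / 2
= |-13*(1-10) + -20*(10-14) + -13*(14-1)| / 2
= 14

14


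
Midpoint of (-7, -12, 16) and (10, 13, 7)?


Midpoint = ((-7+10)/2, (-12+13)/2, (16+7)/2) = (1.5, 0.5, 11.5)

(1.5, 0.5, 11.5)


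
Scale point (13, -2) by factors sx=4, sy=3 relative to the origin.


Scaling: (x*sx, y*sy) = (13*4, -2*3) = (52, -6)

(52, -6)


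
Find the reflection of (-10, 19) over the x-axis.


Reflection across x-axis: (x, y) -> (x, -y)
(-10, 19) -> (-10, -19)

(-10, -19)


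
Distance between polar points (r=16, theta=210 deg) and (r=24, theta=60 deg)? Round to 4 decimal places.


d = sqrt(r1^2 + r2^2 - 2*r1*r2*cos(t2-t1))
d = sqrt(16^2 + 24^2 - 2*16*24*cos(60-210)) = 38.6925

38.6925


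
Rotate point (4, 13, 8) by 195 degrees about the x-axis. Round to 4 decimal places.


x' = 4
y' = 13*cos(195) - 8*sin(195) = -10.4865
z' = 13*sin(195) + 8*cos(195) = -11.0921

(4, -10.4865, -11.0921)


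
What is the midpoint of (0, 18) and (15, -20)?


Midpoint = ((0+15)/2, (18+-20)/2) = (7.5, -1)

(7.5, -1)


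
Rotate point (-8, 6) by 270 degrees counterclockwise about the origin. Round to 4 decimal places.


x' = -8*cos(270) - 6*sin(270) = 6
y' = -8*sin(270) + 6*cos(270) = 8

(6, 8)


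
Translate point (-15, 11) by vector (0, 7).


Translation: (x+dx, y+dy) = (-15+0, 11+7) = (-15, 18)

(-15, 18)


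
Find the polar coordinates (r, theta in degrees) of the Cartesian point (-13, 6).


r = sqrt((-13)^2 + 6^2) = 14.3178
theta = atan2(6, -13) = 155.2249 degrees

r = 14.3178, theta = 155.2249 degrees


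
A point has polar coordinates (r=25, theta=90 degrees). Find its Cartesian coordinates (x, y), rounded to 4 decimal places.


x = 25 * cos(90) = 0
y = 25 * sin(90) = 25

(0, 25)


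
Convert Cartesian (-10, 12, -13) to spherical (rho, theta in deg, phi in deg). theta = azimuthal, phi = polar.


rho = sqrt((-10)^2 + 12^2 + (-13)^2) = 20.3224
theta = atan2(12, -10) = 129.8056 deg
phi = acos(-13/20.3224) = 129.7686 deg

rho = 20.3224, theta = 129.8056 deg, phi = 129.7686 deg


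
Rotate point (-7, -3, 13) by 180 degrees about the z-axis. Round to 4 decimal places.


x' = -7*cos(180) - -3*sin(180) = 7
y' = -7*sin(180) + -3*cos(180) = 3
z' = 13

(7, 3, 13)


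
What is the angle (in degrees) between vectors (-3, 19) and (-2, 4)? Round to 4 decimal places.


dot = -3*-2 + 19*4 = 82
|u| = 19.2354, |v| = 4.4721
cos(angle) = 0.9532
angle = 17.5924 degrees

17.5924 degrees


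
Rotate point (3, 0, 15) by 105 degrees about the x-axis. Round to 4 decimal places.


x' = 3
y' = 0*cos(105) - 15*sin(105) = -14.4889
z' = 0*sin(105) + 15*cos(105) = -3.8823

(3, -14.4889, -3.8823)


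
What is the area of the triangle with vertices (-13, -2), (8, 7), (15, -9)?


Area = |x1(y2-y3) + x2(y3-y1) + x3(y1-y2)| / 2
= |-13*(7--9) + 8*(-9--2) + 15*(-2-7)| / 2
= 199.5

199.5


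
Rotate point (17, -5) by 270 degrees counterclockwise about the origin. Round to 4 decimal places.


x' = 17*cos(270) - -5*sin(270) = -5
y' = 17*sin(270) + -5*cos(270) = -17

(-5, -17)


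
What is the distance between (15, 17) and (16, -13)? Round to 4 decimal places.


d = sqrt((16-15)^2 + (-13-17)^2) = 30.0167

30.0167


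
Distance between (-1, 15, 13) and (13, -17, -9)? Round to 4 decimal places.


d = sqrt((13--1)^2 + (-17-15)^2 + (-9-13)^2) = 41.2795

41.2795


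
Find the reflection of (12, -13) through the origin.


Reflection through origin: (x, y) -> (-x, -y)
(12, -13) -> (-12, 13)

(-12, 13)


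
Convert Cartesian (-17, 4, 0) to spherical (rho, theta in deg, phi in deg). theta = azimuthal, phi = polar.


rho = sqrt((-17)^2 + 4^2 + 0^2) = 17.4642
theta = atan2(4, -17) = 166.7595 deg
phi = acos(0/17.4642) = 90 deg

rho = 17.4642, theta = 166.7595 deg, phi = 90 deg


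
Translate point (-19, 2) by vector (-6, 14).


Translation: (x+dx, y+dy) = (-19+-6, 2+14) = (-25, 16)

(-25, 16)


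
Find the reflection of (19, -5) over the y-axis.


Reflection across y-axis: (x, y) -> (-x, y)
(19, -5) -> (-19, -5)

(-19, -5)


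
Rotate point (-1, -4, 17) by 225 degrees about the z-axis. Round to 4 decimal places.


x' = -1*cos(225) - -4*sin(225) = -2.1213
y' = -1*sin(225) + -4*cos(225) = 3.5355
z' = 17

(-2.1213, 3.5355, 17)


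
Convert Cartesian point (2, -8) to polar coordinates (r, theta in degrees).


r = sqrt(2^2 + (-8)^2) = 8.2462
theta = atan2(-8, 2) = 284.0362 degrees

r = 8.2462, theta = 284.0362 degrees


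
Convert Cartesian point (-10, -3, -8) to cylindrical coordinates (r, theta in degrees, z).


r = sqrt((-10)^2 + (-3)^2) = 10.4403
theta = atan2(-3, -10) = 196.6992 deg
z = -8

r = 10.4403, theta = 196.6992 deg, z = -8


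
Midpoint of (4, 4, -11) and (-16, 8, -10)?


Midpoint = ((4+-16)/2, (4+8)/2, (-11+-10)/2) = (-6, 6, -10.5)

(-6, 6, -10.5)


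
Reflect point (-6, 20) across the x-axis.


Reflection across x-axis: (x, y) -> (x, -y)
(-6, 20) -> (-6, -20)

(-6, -20)


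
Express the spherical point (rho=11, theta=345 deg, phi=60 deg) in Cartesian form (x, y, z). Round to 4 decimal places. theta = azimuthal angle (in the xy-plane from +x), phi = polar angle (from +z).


x = 11 * sin(60) * cos(345) = 9.2017
y = 11 * sin(60) * sin(345) = -2.4656
z = 11 * cos(60) = 5.5

(9.2017, -2.4656, 5.5)


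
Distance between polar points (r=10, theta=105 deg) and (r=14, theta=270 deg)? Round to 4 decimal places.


d = sqrt(r1^2 + r2^2 - 2*r1*r2*cos(t2-t1))
d = sqrt(10^2 + 14^2 - 2*10*14*cos(270-105)) = 23.8004

23.8004


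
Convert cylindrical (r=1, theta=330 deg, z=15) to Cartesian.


x = 1 * cos(330) = 0.866
y = 1 * sin(330) = -0.5
z = 15

(0.866, -0.5, 15)


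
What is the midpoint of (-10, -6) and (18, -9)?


Midpoint = ((-10+18)/2, (-6+-9)/2) = (4, -7.5)

(4, -7.5)


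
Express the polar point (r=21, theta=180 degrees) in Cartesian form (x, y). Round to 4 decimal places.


x = 21 * cos(180) = -21
y = 21 * sin(180) = 0

(-21, 0)


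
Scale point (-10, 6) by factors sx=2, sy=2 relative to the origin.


Scaling: (x*sx, y*sy) = (-10*2, 6*2) = (-20, 12)

(-20, 12)


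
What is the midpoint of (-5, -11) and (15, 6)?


Midpoint = ((-5+15)/2, (-11+6)/2) = (5, -2.5)

(5, -2.5)


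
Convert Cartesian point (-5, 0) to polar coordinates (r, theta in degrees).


r = sqrt((-5)^2 + 0^2) = 5
theta = atan2(0, -5) = 180 degrees

r = 5, theta = 180 degrees


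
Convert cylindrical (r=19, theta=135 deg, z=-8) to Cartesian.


x = 19 * cos(135) = -13.435
y = 19 * sin(135) = 13.435
z = -8

(-13.435, 13.435, -8)


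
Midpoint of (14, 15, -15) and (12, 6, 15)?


Midpoint = ((14+12)/2, (15+6)/2, (-15+15)/2) = (13, 10.5, 0)

(13, 10.5, 0)


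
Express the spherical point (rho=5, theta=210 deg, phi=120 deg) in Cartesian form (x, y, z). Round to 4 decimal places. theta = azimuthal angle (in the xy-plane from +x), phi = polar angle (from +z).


x = 5 * sin(120) * cos(210) = -3.75
y = 5 * sin(120) * sin(210) = -2.1651
z = 5 * cos(120) = -2.5

(-3.75, -2.1651, -2.5)


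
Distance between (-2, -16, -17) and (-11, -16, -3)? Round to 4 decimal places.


d = sqrt((-11--2)^2 + (-16--16)^2 + (-3--17)^2) = 16.6433

16.6433


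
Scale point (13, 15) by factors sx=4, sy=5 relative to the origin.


Scaling: (x*sx, y*sy) = (13*4, 15*5) = (52, 75)

(52, 75)


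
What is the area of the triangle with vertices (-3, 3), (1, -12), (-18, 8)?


Area = |x1(y2-y3) + x2(y3-y1) + x3(y1-y2)| / 2
= |-3*(-12-8) + 1*(8-3) + -18*(3--12)| / 2
= 102.5

102.5


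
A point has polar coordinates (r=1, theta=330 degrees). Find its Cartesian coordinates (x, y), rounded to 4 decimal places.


x = 1 * cos(330) = 0.866
y = 1 * sin(330) = -0.5

(0.866, -0.5)


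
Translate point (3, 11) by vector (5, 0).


Translation: (x+dx, y+dy) = (3+5, 11+0) = (8, 11)

(8, 11)


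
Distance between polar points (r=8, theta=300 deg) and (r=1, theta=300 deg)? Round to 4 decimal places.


d = sqrt(r1^2 + r2^2 - 2*r1*r2*cos(t2-t1))
d = sqrt(8^2 + 1^2 - 2*8*1*cos(300-300)) = 7

7


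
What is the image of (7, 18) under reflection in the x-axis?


Reflection across x-axis: (x, y) -> (x, -y)
(7, 18) -> (7, -18)

(7, -18)


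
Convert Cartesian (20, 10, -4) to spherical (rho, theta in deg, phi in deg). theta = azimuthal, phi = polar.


rho = sqrt(20^2 + 10^2 + (-4)^2) = 22.7156
theta = atan2(10, 20) = 26.5651 deg
phi = acos(-4/22.7156) = 100.1421 deg

rho = 22.7156, theta = 26.5651 deg, phi = 100.1421 deg


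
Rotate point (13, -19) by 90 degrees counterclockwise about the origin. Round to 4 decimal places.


x' = 13*cos(90) - -19*sin(90) = 19
y' = 13*sin(90) + -19*cos(90) = 13

(19, 13)


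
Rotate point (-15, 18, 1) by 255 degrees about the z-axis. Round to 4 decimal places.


x' = -15*cos(255) - 18*sin(255) = 21.269
y' = -15*sin(255) + 18*cos(255) = 9.8301
z' = 1

(21.269, 9.8301, 1)


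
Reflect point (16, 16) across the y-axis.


Reflection across y-axis: (x, y) -> (-x, y)
(16, 16) -> (-16, 16)

(-16, 16)


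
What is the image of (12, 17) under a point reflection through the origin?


Reflection through origin: (x, y) -> (-x, -y)
(12, 17) -> (-12, -17)

(-12, -17)


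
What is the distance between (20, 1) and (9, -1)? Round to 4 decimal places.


d = sqrt((9-20)^2 + (-1-1)^2) = 11.1803

11.1803


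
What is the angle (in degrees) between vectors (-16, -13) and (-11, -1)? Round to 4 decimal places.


dot = -16*-11 + -13*-1 = 189
|u| = 20.6155, |v| = 11.0454
cos(angle) = 0.83
angle = 33.8994 degrees

33.8994 degrees


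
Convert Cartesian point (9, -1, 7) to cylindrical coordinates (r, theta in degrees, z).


r = sqrt(9^2 + (-1)^2) = 9.0554
theta = atan2(-1, 9) = 353.6598 deg
z = 7

r = 9.0554, theta = 353.6598 deg, z = 7


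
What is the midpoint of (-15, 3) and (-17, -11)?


Midpoint = ((-15+-17)/2, (3+-11)/2) = (-16, -4)

(-16, -4)


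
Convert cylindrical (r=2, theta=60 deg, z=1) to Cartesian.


x = 2 * cos(60) = 1
y = 2 * sin(60) = 1.7321
z = 1

(1, 1.7321, 1)


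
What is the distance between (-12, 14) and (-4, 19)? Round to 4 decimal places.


d = sqrt((-4--12)^2 + (19-14)^2) = 9.434

9.434


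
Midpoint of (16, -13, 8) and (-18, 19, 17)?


Midpoint = ((16+-18)/2, (-13+19)/2, (8+17)/2) = (-1, 3, 12.5)

(-1, 3, 12.5)


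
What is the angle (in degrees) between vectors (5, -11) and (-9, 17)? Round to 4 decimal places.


dot = 5*-9 + -11*17 = -232
|u| = 12.083, |v| = 19.2354
cos(angle) = -0.9982
angle = 176.5467 degrees

176.5467 degrees


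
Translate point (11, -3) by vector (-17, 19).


Translation: (x+dx, y+dy) = (11+-17, -3+19) = (-6, 16)

(-6, 16)


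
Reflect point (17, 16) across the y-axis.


Reflection across y-axis: (x, y) -> (-x, y)
(17, 16) -> (-17, 16)

(-17, 16)


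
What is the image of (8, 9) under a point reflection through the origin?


Reflection through origin: (x, y) -> (-x, -y)
(8, 9) -> (-8, -9)

(-8, -9)


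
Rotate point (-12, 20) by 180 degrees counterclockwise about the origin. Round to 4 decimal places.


x' = -12*cos(180) - 20*sin(180) = 12
y' = -12*sin(180) + 20*cos(180) = -20

(12, -20)


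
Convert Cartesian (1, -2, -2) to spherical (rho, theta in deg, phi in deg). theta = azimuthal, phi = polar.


rho = sqrt(1^2 + (-2)^2 + (-2)^2) = 3
theta = atan2(-2, 1) = 296.5651 deg
phi = acos(-2/3) = 131.8103 deg

rho = 3, theta = 296.5651 deg, phi = 131.8103 deg


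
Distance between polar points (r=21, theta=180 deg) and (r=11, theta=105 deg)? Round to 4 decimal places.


d = sqrt(r1^2 + r2^2 - 2*r1*r2*cos(t2-t1))
d = sqrt(21^2 + 11^2 - 2*21*11*cos(105-180)) = 21.0339

21.0339


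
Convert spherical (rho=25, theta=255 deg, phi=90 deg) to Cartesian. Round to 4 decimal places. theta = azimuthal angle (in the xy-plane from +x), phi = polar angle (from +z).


x = 25 * sin(90) * cos(255) = -6.4705
y = 25 * sin(90) * sin(255) = -24.1481
z = 25 * cos(90) = 0

(-6.4705, -24.1481, 0)


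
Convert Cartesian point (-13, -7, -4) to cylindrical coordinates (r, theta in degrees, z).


r = sqrt((-13)^2 + (-7)^2) = 14.7648
theta = atan2(-7, -13) = 208.3008 deg
z = -4

r = 14.7648, theta = 208.3008 deg, z = -4


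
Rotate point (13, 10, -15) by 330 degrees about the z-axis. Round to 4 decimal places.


x' = 13*cos(330) - 10*sin(330) = 16.2583
y' = 13*sin(330) + 10*cos(330) = 2.1603
z' = -15

(16.2583, 2.1603, -15)


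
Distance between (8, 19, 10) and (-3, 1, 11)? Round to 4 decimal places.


d = sqrt((-3-8)^2 + (1-19)^2 + (11-10)^2) = 21.1187

21.1187


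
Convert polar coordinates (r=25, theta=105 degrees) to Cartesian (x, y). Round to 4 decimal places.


x = 25 * cos(105) = -6.4705
y = 25 * sin(105) = 24.1481

(-6.4705, 24.1481)


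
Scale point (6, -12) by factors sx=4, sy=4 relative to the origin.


Scaling: (x*sx, y*sy) = (6*4, -12*4) = (24, -48)

(24, -48)


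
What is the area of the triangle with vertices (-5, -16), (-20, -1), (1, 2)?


Area = |x1(y2-y3) + x2(y3-y1) + x3(y1-y2)| / 2
= |-5*(-1-2) + -20*(2--16) + 1*(-16--1)| / 2
= 180

180


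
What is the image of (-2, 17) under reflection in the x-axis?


Reflection across x-axis: (x, y) -> (x, -y)
(-2, 17) -> (-2, -17)

(-2, -17)


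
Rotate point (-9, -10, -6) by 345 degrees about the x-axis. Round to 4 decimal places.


x' = -9
y' = -10*cos(345) - -6*sin(345) = -11.2122
z' = -10*sin(345) + -6*cos(345) = -3.2074

(-9, -11.2122, -3.2074)


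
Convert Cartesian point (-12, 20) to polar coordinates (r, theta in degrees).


r = sqrt((-12)^2 + 20^2) = 23.3238
theta = atan2(20, -12) = 120.9638 degrees

r = 23.3238, theta = 120.9638 degrees


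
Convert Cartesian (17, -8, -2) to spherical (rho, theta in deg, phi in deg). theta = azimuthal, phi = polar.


rho = sqrt(17^2 + (-8)^2 + (-2)^2) = 18.8944
theta = atan2(-8, 17) = 334.7989 deg
phi = acos(-2/18.8944) = 96.0762 deg

rho = 18.8944, theta = 334.7989 deg, phi = 96.0762 deg


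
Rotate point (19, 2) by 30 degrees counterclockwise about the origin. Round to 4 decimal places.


x' = 19*cos(30) - 2*sin(30) = 15.4545
y' = 19*sin(30) + 2*cos(30) = 11.2321

(15.4545, 11.2321)


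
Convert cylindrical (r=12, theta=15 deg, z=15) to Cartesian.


x = 12 * cos(15) = 11.5911
y = 12 * sin(15) = 3.1058
z = 15

(11.5911, 3.1058, 15)


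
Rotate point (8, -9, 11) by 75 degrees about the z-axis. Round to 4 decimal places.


x' = 8*cos(75) - -9*sin(75) = 10.7639
y' = 8*sin(75) + -9*cos(75) = 5.398
z' = 11

(10.7639, 5.398, 11)


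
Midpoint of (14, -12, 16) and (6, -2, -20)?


Midpoint = ((14+6)/2, (-12+-2)/2, (16+-20)/2) = (10, -7, -2)

(10, -7, -2)


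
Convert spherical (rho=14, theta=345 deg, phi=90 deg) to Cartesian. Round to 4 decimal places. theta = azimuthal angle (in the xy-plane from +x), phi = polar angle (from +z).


x = 14 * sin(90) * cos(345) = 13.523
y = 14 * sin(90) * sin(345) = -3.6235
z = 14 * cos(90) = 0

(13.523, -3.6235, 0)


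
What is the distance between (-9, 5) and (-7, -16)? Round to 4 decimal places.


d = sqrt((-7--9)^2 + (-16-5)^2) = 21.095

21.095


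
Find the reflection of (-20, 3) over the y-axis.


Reflection across y-axis: (x, y) -> (-x, y)
(-20, 3) -> (20, 3)

(20, 3)


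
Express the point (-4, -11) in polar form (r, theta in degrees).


r = sqrt((-4)^2 + (-11)^2) = 11.7047
theta = atan2(-11, -4) = 250.0169 degrees

r = 11.7047, theta = 250.0169 degrees


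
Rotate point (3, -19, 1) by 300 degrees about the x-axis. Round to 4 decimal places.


x' = 3
y' = -19*cos(300) - 1*sin(300) = -8.634
z' = -19*sin(300) + 1*cos(300) = 16.9545

(3, -8.634, 16.9545)


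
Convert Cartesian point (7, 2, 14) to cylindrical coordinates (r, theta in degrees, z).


r = sqrt(7^2 + 2^2) = 7.2801
theta = atan2(2, 7) = 15.9454 deg
z = 14

r = 7.2801, theta = 15.9454 deg, z = 14


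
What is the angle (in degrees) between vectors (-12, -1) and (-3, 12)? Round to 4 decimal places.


dot = -12*-3 + -1*12 = 24
|u| = 12.0416, |v| = 12.3693
cos(angle) = 0.1611
angle = 80.7274 degrees

80.7274 degrees


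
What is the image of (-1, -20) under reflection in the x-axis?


Reflection across x-axis: (x, y) -> (x, -y)
(-1, -20) -> (-1, 20)

(-1, 20)


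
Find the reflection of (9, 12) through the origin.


Reflection through origin: (x, y) -> (-x, -y)
(9, 12) -> (-9, -12)

(-9, -12)


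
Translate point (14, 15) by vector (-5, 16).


Translation: (x+dx, y+dy) = (14+-5, 15+16) = (9, 31)

(9, 31)


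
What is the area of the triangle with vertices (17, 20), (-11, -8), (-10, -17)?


Area = |x1(y2-y3) + x2(y3-y1) + x3(y1-y2)| / 2
= |17*(-8--17) + -11*(-17-20) + -10*(20--8)| / 2
= 140

140


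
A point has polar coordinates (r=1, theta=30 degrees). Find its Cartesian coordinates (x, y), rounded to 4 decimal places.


x = 1 * cos(30) = 0.866
y = 1 * sin(30) = 0.5

(0.866, 0.5)


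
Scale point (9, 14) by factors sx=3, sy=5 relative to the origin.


Scaling: (x*sx, y*sy) = (9*3, 14*5) = (27, 70)

(27, 70)


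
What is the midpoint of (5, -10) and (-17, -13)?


Midpoint = ((5+-17)/2, (-10+-13)/2) = (-6, -11.5)

(-6, -11.5)


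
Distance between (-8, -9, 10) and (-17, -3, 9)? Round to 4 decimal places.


d = sqrt((-17--8)^2 + (-3--9)^2 + (9-10)^2) = 10.8628

10.8628


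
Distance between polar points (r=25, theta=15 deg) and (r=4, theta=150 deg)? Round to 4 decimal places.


d = sqrt(r1^2 + r2^2 - 2*r1*r2*cos(t2-t1))
d = sqrt(25^2 + 4^2 - 2*25*4*cos(150-15)) = 27.9718

27.9718


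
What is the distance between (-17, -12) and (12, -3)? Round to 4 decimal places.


d = sqrt((12--17)^2 + (-3--12)^2) = 30.3645

30.3645


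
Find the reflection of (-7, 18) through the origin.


Reflection through origin: (x, y) -> (-x, -y)
(-7, 18) -> (7, -18)

(7, -18)


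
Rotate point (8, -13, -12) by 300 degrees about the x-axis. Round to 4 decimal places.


x' = 8
y' = -13*cos(300) - -12*sin(300) = -16.8923
z' = -13*sin(300) + -12*cos(300) = 5.2583

(8, -16.8923, 5.2583)


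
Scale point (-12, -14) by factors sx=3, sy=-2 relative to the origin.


Scaling: (x*sx, y*sy) = (-12*3, -14*-2) = (-36, 28)

(-36, 28)


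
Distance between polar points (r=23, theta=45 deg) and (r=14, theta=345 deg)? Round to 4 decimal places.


d = sqrt(r1^2 + r2^2 - 2*r1*r2*cos(t2-t1))
d = sqrt(23^2 + 14^2 - 2*23*14*cos(345-45)) = 20.0749

20.0749


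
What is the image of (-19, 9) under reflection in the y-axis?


Reflection across y-axis: (x, y) -> (-x, y)
(-19, 9) -> (19, 9)

(19, 9)


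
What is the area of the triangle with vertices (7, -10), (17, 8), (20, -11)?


Area = |x1(y2-y3) + x2(y3-y1) + x3(y1-y2)| / 2
= |7*(8--11) + 17*(-11--10) + 20*(-10-8)| / 2
= 122

122


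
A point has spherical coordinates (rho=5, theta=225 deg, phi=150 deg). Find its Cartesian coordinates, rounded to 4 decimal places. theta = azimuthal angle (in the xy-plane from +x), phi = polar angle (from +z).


x = 5 * sin(150) * cos(225) = -1.7678
y = 5 * sin(150) * sin(225) = -1.7678
z = 5 * cos(150) = -4.3301

(-1.7678, -1.7678, -4.3301)


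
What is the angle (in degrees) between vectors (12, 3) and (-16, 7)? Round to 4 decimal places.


dot = 12*-16 + 3*7 = -171
|u| = 12.3693, |v| = 17.4642
cos(angle) = -0.7916
angle = 142.3344 degrees

142.3344 degrees


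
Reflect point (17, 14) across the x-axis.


Reflection across x-axis: (x, y) -> (x, -y)
(17, 14) -> (17, -14)

(17, -14)


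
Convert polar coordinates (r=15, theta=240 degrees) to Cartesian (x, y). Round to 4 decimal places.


x = 15 * cos(240) = -7.5
y = 15 * sin(240) = -12.9904

(-7.5, -12.9904)


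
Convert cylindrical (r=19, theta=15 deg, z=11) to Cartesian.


x = 19 * cos(15) = 18.3526
y = 19 * sin(15) = 4.9176
z = 11

(18.3526, 4.9176, 11)


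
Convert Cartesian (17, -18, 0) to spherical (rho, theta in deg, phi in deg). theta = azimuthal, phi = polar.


rho = sqrt(17^2 + (-18)^2 + 0^2) = 24.7588
theta = atan2(-18, 17) = 313.3634 deg
phi = acos(0/24.7588) = 90 deg

rho = 24.7588, theta = 313.3634 deg, phi = 90 deg


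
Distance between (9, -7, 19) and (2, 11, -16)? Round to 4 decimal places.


d = sqrt((2-9)^2 + (11--7)^2 + (-16-19)^2) = 39.975

39.975


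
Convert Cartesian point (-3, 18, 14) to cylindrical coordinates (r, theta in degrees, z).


r = sqrt((-3)^2 + 18^2) = 18.2483
theta = atan2(18, -3) = 99.4623 deg
z = 14

r = 18.2483, theta = 99.4623 deg, z = 14


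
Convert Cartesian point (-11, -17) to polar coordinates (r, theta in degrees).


r = sqrt((-11)^2 + (-17)^2) = 20.2485
theta = atan2(-17, -11) = 237.0948 degrees

r = 20.2485, theta = 237.0948 degrees


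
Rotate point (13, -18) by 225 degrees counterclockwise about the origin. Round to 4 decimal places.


x' = 13*cos(225) - -18*sin(225) = -21.9203
y' = 13*sin(225) + -18*cos(225) = 3.5355

(-21.9203, 3.5355)


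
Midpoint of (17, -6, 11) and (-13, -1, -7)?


Midpoint = ((17+-13)/2, (-6+-1)/2, (11+-7)/2) = (2, -3.5, 2)

(2, -3.5, 2)


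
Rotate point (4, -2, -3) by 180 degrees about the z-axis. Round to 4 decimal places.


x' = 4*cos(180) - -2*sin(180) = -4
y' = 4*sin(180) + -2*cos(180) = 2
z' = -3

(-4, 2, -3)


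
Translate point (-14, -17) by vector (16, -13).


Translation: (x+dx, y+dy) = (-14+16, -17+-13) = (2, -30)

(2, -30)


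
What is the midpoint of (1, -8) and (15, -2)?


Midpoint = ((1+15)/2, (-8+-2)/2) = (8, -5)

(8, -5)


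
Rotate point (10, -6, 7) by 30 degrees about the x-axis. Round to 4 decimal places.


x' = 10
y' = -6*cos(30) - 7*sin(30) = -8.6962
z' = -6*sin(30) + 7*cos(30) = 3.0622

(10, -8.6962, 3.0622)


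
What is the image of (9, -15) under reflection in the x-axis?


Reflection across x-axis: (x, y) -> (x, -y)
(9, -15) -> (9, 15)

(9, 15)


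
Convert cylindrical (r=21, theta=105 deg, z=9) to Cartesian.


x = 21 * cos(105) = -5.4352
y = 21 * sin(105) = 20.2844
z = 9

(-5.4352, 20.2844, 9)


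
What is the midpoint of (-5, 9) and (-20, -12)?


Midpoint = ((-5+-20)/2, (9+-12)/2) = (-12.5, -1.5)

(-12.5, -1.5)


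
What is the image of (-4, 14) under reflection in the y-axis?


Reflection across y-axis: (x, y) -> (-x, y)
(-4, 14) -> (4, 14)

(4, 14)


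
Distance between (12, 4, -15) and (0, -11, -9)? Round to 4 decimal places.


d = sqrt((0-12)^2 + (-11-4)^2 + (-9--15)^2) = 20.1246

20.1246


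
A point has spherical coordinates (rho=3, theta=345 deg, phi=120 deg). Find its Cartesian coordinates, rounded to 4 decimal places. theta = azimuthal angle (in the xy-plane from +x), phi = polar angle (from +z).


x = 3 * sin(120) * cos(345) = 2.5095
y = 3 * sin(120) * sin(345) = -0.6724
z = 3 * cos(120) = -1.5

(2.5095, -0.6724, -1.5)


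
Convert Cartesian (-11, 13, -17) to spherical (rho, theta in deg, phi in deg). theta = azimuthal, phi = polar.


rho = sqrt((-11)^2 + 13^2 + (-17)^2) = 24.0624
theta = atan2(13, -11) = 130.2364 deg
phi = acos(-17/24.0624) = 134.9505 deg

rho = 24.0624, theta = 130.2364 deg, phi = 134.9505 deg


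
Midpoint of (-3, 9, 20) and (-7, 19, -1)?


Midpoint = ((-3+-7)/2, (9+19)/2, (20+-1)/2) = (-5, 14, 9.5)

(-5, 14, 9.5)


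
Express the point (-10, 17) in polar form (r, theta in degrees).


r = sqrt((-10)^2 + 17^2) = 19.7231
theta = atan2(17, -10) = 120.4655 degrees

r = 19.7231, theta = 120.4655 degrees
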